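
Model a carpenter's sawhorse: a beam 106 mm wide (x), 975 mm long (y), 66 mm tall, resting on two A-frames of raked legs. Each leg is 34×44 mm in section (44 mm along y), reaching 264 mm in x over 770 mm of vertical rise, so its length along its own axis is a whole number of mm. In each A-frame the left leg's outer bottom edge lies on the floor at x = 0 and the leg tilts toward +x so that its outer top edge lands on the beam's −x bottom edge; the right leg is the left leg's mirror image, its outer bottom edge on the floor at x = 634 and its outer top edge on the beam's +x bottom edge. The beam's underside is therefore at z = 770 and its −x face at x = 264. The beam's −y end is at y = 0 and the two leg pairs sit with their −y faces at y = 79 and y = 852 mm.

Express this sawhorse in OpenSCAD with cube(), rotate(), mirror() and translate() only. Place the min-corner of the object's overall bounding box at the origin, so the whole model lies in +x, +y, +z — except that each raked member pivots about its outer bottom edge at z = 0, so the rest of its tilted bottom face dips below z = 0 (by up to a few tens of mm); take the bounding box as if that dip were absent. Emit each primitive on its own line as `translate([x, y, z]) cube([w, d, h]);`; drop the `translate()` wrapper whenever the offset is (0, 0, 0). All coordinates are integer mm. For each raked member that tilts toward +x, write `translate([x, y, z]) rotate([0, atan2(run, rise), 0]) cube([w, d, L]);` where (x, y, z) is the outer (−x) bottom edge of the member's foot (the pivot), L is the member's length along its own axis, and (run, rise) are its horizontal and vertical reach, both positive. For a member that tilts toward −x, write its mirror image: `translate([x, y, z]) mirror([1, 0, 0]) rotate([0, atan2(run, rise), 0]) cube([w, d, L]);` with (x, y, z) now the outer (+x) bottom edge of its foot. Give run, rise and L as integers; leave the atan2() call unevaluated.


// leg length = √(264² + 770²) = 814
// right-leg outer foot x = 2·264 + 106 = 634
// beam min-corner = (264, 0, 770)
translate([264, 0, 770]) cube([106, 975, 66]);
translate([0, 79, 0]) rotate([0, atan2(264, 770), 0]) cube([34, 44, 814]);
translate([634, 79, 0]) mirror([1, 0, 0]) rotate([0, atan2(264, 770), 0]) cube([34, 44, 814]);
translate([0, 852, 0]) rotate([0, atan2(264, 770), 0]) cube([34, 44, 814]);
translate([634, 852, 0]) mirror([1, 0, 0]) rotate([0, atan2(264, 770), 0]) cube([34, 44, 814]);


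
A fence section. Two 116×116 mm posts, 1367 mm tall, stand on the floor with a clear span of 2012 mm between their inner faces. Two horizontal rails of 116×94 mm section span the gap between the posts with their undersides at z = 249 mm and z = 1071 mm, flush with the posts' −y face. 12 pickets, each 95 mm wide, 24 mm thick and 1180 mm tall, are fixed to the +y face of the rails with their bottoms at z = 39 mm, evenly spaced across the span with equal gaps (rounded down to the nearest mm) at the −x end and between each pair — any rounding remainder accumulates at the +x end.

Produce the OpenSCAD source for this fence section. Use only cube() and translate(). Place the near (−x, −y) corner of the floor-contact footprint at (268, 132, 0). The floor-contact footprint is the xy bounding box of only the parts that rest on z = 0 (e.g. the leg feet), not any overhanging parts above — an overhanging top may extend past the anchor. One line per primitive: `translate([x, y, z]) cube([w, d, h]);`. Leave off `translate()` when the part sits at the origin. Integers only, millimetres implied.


translate([268, 132, 0]) cube([116, 116, 1367]);
translate([2396, 132, 0]) cube([116, 116, 1367]);
translate([384, 132, 249]) cube([2012, 116, 94]);
translate([384, 132, 1071]) cube([2012, 116, 94]);
translate([451, 248, 39]) cube([95, 24, 1180]);
translate([613, 248, 39]) cube([95, 24, 1180]);
translate([775, 248, 39]) cube([95, 24, 1180]);
translate([937, 248, 39]) cube([95, 24, 1180]);
translate([1099, 248, 39]) cube([95, 24, 1180]);
translate([1261, 248, 39]) cube([95, 24, 1180]);
translate([1423, 248, 39]) cube([95, 24, 1180]);
translate([1585, 248, 39]) cube([95, 24, 1180]);
translate([1747, 248, 39]) cube([95, 24, 1180]);
translate([1909, 248, 39]) cube([95, 24, 1180]);
translate([2071, 248, 39]) cube([95, 24, 1180]);
translate([2233, 248, 39]) cube([95, 24, 1180]);


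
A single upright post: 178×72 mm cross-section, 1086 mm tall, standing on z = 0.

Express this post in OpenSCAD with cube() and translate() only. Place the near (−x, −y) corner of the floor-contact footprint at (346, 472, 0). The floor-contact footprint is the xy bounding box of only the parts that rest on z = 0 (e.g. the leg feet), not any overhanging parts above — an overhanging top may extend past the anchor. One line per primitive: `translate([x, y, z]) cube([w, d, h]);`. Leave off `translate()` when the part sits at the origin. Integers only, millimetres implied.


translate([346, 472, 0]) cube([178, 72, 1086]);


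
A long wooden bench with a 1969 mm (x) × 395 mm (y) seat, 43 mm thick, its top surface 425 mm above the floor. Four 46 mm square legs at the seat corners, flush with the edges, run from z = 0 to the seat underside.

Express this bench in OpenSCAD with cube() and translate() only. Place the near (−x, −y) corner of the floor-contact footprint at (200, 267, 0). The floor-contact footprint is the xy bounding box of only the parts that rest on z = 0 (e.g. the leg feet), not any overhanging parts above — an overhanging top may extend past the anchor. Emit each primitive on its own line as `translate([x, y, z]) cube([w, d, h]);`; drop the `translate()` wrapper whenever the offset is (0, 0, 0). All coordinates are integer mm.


translate([200, 267, 382]) cube([1969, 395, 43]);
translate([200, 267, 0]) cube([46, 46, 382]);
translate([200, 616, 0]) cube([46, 46, 382]);
translate([2123, 267, 0]) cube([46, 46, 382]);
translate([2123, 616, 0]) cube([46, 46, 382]);


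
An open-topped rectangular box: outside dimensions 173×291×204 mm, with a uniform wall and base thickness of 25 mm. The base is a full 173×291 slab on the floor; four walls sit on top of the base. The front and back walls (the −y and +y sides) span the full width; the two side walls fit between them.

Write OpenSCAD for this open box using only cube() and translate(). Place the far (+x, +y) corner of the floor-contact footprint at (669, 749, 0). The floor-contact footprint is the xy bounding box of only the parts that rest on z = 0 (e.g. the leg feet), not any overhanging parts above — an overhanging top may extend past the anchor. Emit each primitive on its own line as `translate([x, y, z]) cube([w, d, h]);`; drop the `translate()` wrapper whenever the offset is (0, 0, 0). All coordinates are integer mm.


translate([496, 458, 0]) cube([173, 291, 25]);
translate([496, 458, 25]) cube([173, 25, 179]);
translate([496, 724, 25]) cube([173, 25, 179]);
translate([496, 483, 25]) cube([25, 241, 179]);
translate([644, 483, 25]) cube([25, 241, 179]);


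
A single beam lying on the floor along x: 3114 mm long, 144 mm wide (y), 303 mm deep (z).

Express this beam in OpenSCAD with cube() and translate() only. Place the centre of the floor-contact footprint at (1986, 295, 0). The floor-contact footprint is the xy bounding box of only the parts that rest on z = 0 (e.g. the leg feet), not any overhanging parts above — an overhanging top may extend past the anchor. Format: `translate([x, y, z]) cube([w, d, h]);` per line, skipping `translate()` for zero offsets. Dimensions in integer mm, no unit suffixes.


translate([429, 223, 0]) cube([3114, 144, 303]);


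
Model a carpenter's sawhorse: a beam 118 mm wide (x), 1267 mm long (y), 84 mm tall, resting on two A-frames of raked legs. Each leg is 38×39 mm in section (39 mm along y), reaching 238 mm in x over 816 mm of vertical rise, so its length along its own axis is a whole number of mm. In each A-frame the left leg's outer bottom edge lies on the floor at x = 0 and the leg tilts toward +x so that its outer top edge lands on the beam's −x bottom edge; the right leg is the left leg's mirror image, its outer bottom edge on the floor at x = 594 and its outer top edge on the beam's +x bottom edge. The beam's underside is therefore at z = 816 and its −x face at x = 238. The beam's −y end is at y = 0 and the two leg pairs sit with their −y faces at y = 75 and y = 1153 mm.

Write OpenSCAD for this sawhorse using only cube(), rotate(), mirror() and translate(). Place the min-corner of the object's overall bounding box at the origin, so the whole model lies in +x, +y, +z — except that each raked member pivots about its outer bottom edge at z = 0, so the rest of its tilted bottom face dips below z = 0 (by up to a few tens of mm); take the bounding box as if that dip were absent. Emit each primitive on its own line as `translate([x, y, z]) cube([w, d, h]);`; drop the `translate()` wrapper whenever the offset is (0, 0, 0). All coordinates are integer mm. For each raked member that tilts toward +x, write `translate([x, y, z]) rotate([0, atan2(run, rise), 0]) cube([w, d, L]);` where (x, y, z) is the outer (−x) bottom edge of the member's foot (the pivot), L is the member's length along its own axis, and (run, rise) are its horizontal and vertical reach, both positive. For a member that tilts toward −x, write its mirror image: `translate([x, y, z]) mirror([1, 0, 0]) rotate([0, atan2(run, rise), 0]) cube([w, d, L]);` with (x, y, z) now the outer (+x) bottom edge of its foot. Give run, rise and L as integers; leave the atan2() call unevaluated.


// leg length = √(238² + 816²) = 850
// right-leg outer foot x = 2·238 + 118 = 594
// beam min-corner = (238, 0, 816)
translate([238, 0, 816]) cube([118, 1267, 84]);
translate([0, 75, 0]) rotate([0, atan2(238, 816), 0]) cube([38, 39, 850]);
translate([594, 75, 0]) mirror([1, 0, 0]) rotate([0, atan2(238, 816), 0]) cube([38, 39, 850]);
translate([0, 1153, 0]) rotate([0, atan2(238, 816), 0]) cube([38, 39, 850]);
translate([594, 1153, 0]) mirror([1, 0, 0]) rotate([0, atan2(238, 816), 0]) cube([38, 39, 850]);


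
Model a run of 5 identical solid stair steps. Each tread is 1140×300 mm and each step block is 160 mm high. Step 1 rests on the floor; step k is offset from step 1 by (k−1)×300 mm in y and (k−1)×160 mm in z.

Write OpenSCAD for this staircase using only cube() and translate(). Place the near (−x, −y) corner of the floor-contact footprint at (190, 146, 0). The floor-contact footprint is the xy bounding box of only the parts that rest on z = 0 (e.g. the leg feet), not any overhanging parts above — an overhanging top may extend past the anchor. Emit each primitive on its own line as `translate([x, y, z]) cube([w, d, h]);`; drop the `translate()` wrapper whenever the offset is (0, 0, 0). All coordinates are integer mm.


translate([190, 146, 0]) cube([1140, 300, 160]);
translate([190, 446, 160]) cube([1140, 300, 160]);
translate([190, 746, 320]) cube([1140, 300, 160]);
translate([190, 1046, 480]) cube([1140, 300, 160]);
translate([190, 1346, 640]) cube([1140, 300, 160]);


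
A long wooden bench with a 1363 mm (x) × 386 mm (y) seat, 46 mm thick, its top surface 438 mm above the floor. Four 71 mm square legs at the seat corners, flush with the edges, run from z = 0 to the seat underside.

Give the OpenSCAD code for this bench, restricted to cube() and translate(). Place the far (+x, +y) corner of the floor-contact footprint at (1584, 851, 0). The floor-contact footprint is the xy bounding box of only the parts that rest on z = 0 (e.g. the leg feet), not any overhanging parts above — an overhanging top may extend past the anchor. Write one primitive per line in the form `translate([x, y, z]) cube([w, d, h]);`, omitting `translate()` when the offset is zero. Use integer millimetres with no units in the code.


translate([221, 465, 392]) cube([1363, 386, 46]);
translate([221, 465, 0]) cube([71, 71, 392]);
translate([221, 780, 0]) cube([71, 71, 392]);
translate([1513, 465, 0]) cube([71, 71, 392]);
translate([1513, 780, 0]) cube([71, 71, 392]);


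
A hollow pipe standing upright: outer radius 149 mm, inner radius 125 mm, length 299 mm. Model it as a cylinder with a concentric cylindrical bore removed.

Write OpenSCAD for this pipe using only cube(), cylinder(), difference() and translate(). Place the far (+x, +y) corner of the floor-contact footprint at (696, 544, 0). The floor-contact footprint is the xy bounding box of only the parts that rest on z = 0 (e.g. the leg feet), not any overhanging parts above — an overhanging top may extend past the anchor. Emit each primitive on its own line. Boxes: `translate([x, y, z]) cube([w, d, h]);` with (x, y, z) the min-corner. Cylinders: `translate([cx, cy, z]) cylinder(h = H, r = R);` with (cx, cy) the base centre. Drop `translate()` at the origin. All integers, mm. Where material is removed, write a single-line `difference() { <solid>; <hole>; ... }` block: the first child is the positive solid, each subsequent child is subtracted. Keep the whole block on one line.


difference() { translate([547, 395, 0]) cylinder(h = 299, r = 149); translate([547, 395, 0]) cylinder(h = 299, r = 125); }


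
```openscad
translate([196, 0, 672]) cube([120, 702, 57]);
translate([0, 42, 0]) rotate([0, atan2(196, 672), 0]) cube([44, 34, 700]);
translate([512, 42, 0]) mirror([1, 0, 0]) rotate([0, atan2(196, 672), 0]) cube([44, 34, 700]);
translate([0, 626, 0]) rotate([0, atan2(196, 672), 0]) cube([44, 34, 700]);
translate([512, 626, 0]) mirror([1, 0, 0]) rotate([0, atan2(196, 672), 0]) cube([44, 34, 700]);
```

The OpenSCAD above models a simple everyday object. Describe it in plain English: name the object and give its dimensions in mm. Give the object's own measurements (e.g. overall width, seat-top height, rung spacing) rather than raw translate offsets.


A sawhorse. A 120×702×57 mm beam (x, y, z) sits on two A-frame leg pairs. Each pair is two raked legs of 44×34 mm section (34 mm along y) splaying symmetrically in x. Each leg rises 672 mm vertically over 196 mm of horizontal reach and is 700 mm long along its own axis. Every leg's outer bottom edge rests on the floor and its outer top edge meets a bottom edge of the beam — the left legs (tilting toward +x) meet the beam's −x bottom edge, the right legs (their mirror images, tilting toward −x) meet its +x bottom edge — so the leg tops tuck under the beam, the beam's underside is 672 mm above the floor, and the feet are 512 mm apart outside-to-outside with the beam centred between them. The two leg pairs are set in 42 mm from either end of the beam.


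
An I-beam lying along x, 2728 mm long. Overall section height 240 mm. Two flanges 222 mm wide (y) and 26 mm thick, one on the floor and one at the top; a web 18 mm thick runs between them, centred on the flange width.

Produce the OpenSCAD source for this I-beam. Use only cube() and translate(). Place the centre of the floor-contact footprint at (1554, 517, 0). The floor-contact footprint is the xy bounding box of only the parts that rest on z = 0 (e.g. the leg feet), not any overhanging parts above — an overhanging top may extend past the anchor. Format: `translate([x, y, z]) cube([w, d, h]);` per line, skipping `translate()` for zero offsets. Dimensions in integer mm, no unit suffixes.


translate([190, 406, 0]) cube([2728, 222, 26]);
translate([190, 508, 26]) cube([2728, 18, 188]);
translate([190, 406, 214]) cube([2728, 222, 26]);


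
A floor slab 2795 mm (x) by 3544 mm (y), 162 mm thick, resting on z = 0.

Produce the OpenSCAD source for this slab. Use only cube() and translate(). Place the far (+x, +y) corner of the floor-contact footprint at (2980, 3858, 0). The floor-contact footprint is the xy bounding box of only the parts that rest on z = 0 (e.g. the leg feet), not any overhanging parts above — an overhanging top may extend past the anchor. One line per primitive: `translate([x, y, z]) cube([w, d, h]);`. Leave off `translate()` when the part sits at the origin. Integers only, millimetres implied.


translate([185, 314, 0]) cube([2795, 3544, 162]);


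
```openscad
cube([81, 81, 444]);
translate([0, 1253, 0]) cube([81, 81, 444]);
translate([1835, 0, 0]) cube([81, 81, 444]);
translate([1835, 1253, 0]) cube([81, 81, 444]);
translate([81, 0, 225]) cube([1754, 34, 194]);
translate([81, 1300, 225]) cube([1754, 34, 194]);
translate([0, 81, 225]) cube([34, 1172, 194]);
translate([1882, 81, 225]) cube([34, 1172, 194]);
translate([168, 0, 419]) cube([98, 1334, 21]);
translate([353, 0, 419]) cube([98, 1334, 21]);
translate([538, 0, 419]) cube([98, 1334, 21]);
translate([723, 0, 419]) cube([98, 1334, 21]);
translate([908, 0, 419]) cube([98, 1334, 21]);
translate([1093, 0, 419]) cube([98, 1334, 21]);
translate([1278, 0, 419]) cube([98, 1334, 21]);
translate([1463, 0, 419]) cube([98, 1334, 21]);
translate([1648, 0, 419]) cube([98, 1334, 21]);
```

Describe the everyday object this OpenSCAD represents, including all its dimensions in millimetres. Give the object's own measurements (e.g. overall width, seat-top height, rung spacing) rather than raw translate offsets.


A bed frame 1916 mm long (x) by 1334 mm wide (y). Four 81×81 mm corner posts, 444 mm tall, at the corners of the footprint. Four rails of 34 mm thickness and 194 mm height run between adjacent posts with their undersides at z = 225 mm, their outer faces flush with the outside of the frame (the two x-running rails run between the posts' inner faces; the two y-running rails run between the posts' inner faces). 9 slats, each 98 mm wide (x) and 21 mm thick, lie across the top of the two x-running rails, running the full 1334 mm width of the frame in y; along x they sit between the end posts with a 87 mm gap after the −x posts and between neighbouring slats, leaving 89 mm before the +x posts.


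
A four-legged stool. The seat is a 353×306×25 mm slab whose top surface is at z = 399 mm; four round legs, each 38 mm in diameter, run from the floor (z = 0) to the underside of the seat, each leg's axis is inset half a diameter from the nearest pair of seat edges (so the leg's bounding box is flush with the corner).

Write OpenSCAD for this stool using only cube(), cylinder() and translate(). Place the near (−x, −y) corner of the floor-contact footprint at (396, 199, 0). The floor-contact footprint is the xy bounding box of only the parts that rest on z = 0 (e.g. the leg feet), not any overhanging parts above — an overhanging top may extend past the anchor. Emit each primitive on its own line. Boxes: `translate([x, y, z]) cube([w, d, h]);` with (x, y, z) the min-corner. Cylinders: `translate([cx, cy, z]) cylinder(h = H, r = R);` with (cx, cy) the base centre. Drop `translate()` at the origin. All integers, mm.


translate([396, 199, 374]) cube([353, 306, 25]);
translate([415, 218, 0]) cylinder(h = 374, r = 19);
translate([730, 218, 0]) cylinder(h = 374, r = 19);
translate([415, 486, 0]) cylinder(h = 374, r = 19);
translate([730, 486, 0]) cylinder(h = 374, r = 19);


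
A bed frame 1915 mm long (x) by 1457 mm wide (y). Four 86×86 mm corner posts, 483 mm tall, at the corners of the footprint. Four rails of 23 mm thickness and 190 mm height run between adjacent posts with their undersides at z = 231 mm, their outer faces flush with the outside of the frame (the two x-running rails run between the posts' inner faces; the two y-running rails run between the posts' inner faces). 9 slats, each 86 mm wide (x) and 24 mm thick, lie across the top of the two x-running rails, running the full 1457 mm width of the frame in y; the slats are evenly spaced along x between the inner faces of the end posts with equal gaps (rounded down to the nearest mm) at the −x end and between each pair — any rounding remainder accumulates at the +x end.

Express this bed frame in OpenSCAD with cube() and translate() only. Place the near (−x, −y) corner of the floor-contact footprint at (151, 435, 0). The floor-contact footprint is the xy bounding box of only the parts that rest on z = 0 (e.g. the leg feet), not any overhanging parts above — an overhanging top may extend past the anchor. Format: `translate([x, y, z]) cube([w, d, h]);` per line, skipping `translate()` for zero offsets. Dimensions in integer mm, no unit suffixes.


translate([151, 435, 0]) cube([86, 86, 483]);
translate([151, 1806, 0]) cube([86, 86, 483]);
translate([1980, 435, 0]) cube([86, 86, 483]);
translate([1980, 1806, 0]) cube([86, 86, 483]);
translate([237, 435, 231]) cube([1743, 23, 190]);
translate([237, 1869, 231]) cube([1743, 23, 190]);
translate([151, 521, 231]) cube([23, 1285, 190]);
translate([2043, 521, 231]) cube([23, 1285, 190]);
translate([333, 435, 421]) cube([86, 1457, 24]);
translate([515, 435, 421]) cube([86, 1457, 24]);
translate([697, 435, 421]) cube([86, 1457, 24]);
translate([879, 435, 421]) cube([86, 1457, 24]);
translate([1061, 435, 421]) cube([86, 1457, 24]);
translate([1243, 435, 421]) cube([86, 1457, 24]);
translate([1425, 435, 421]) cube([86, 1457, 24]);
translate([1607, 435, 421]) cube([86, 1457, 24]);
translate([1789, 435, 421]) cube([86, 1457, 24]);


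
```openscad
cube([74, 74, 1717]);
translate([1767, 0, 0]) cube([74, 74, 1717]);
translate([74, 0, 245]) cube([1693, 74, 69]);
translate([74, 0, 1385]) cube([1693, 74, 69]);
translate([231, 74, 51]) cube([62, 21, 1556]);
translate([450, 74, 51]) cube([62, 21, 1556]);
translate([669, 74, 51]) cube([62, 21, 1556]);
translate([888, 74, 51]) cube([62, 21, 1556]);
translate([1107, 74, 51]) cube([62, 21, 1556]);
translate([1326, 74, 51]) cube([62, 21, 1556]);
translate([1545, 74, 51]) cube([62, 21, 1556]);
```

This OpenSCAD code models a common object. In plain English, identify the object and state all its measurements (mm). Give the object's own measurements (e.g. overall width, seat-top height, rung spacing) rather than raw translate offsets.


A fence section. Two 74×74 mm posts, 1717 mm tall, stand on the floor with a clear span of 1693 mm between their inner faces. Two horizontal rails of 74×69 mm section span the gap between the posts with their undersides at z = 245 mm and z = 1385 mm, flush with the posts' −y face. 7 pickets, each 62 mm wide, 21 mm thick and 1556 mm tall, are fixed to the +y face of the rails with their bottoms at z = 51 mm, spaced across the span with a 157 mm gap after the −x post and between neighbouring pickets, with 160 mm left before the +x post.


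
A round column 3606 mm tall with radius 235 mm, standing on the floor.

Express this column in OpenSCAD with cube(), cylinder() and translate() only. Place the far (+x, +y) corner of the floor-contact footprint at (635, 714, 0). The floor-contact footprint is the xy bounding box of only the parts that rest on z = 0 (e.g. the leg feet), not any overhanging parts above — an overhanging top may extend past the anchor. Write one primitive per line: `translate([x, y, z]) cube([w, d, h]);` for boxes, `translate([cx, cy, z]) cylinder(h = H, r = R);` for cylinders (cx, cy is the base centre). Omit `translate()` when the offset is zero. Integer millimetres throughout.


translate([400, 479, 0]) cylinder(h = 3606, r = 235);


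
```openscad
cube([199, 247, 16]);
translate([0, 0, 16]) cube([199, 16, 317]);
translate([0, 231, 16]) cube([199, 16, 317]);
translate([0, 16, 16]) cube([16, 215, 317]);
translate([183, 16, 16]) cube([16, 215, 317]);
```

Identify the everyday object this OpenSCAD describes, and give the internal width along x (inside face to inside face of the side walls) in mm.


An open box. The internal width is 167 mm.

A 199×247 base slab with four walls standing on it — an open box. The base is 199 mm wide and the walls are 16 mm thick, so the internal width is 199 − 2 × 16 = 167 mm.


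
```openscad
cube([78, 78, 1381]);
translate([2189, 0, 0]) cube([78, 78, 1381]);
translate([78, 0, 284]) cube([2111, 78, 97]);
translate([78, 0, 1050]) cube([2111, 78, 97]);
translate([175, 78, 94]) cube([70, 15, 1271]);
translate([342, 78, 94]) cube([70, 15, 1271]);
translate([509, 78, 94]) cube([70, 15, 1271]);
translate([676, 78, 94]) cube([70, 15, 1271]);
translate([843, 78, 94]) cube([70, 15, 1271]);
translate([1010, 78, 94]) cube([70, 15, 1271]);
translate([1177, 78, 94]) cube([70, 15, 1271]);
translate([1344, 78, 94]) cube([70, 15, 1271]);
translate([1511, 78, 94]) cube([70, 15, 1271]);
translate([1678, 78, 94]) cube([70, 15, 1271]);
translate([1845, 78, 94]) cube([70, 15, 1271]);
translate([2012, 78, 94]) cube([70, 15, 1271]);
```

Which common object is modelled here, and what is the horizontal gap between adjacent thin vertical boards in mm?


A fence section. The picket gap is 97 mm.

Two posts, two rails, 12 pickets — a fence section. Span 2111 mm holds 12 pickets of 70 mm with 13 equal gaps: ⌊(2111 − 12·70) / 13⌋ = 97 mm.


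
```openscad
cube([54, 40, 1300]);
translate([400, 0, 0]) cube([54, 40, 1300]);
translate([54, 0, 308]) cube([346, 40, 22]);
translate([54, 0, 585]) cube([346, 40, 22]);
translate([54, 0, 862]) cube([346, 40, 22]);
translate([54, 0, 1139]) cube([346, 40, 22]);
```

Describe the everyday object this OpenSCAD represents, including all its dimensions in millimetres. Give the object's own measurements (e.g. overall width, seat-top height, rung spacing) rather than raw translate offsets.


A straight ladder. Two 54×40 mm vertical rails, 1300 mm tall, stand 454 mm apart (outside-to-outside) with their front faces coplanar on the −y side. 4 rungs, each 40 mm deep and 22 mm tall, span between the inner faces of the rails, front faces flush with the rails. The lowest rung's underside is at z = 308 mm and rungs are spaced 277 mm apart (underside to underside).


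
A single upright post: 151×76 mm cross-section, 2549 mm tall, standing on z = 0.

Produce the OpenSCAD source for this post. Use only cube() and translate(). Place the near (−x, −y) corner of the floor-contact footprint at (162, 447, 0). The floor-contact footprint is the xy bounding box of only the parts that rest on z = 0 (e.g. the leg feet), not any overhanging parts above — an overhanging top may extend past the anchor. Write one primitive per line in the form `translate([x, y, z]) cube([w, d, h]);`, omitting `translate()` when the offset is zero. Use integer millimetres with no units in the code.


translate([162, 447, 0]) cube([151, 76, 2549]);


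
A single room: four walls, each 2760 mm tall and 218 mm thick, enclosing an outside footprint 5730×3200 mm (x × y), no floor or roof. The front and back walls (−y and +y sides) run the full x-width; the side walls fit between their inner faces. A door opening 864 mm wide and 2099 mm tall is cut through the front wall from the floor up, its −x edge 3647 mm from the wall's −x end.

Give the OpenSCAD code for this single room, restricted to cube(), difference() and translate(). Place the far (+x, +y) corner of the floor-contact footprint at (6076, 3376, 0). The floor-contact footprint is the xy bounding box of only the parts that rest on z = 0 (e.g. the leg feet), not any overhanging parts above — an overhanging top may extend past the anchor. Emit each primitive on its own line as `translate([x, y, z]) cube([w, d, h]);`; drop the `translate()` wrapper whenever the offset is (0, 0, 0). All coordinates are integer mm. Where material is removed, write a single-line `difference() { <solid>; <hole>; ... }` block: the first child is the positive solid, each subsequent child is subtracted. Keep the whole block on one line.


difference() { translate([346, 176, 0]) cube([5730, 218, 2760]); translate([3993, 176, 0]) cube([864, 218, 2099]); }
translate([346, 3158, 0]) cube([5730, 218, 2760]);
translate([346, 394, 0]) cube([218, 2764, 2760]);
translate([5858, 394, 0]) cube([218, 2764, 2760]);


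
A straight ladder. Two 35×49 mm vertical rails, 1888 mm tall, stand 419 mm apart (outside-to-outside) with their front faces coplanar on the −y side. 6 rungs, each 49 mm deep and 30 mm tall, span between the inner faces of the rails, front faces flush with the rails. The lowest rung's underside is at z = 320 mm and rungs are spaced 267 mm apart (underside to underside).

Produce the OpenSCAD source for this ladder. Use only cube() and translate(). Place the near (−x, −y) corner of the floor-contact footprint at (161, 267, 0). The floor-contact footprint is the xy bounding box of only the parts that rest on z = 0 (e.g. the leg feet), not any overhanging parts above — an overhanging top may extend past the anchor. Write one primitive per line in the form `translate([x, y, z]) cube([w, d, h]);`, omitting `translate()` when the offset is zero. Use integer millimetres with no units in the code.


translate([161, 267, 0]) cube([35, 49, 1888]);
translate([545, 267, 0]) cube([35, 49, 1888]);
translate([196, 267, 320]) cube([349, 49, 30]);
translate([196, 267, 587]) cube([349, 49, 30]);
translate([196, 267, 854]) cube([349, 49, 30]);
translate([196, 267, 1121]) cube([349, 49, 30]);
translate([196, 267, 1388]) cube([349, 49, 30]);
translate([196, 267, 1655]) cube([349, 49, 30]);


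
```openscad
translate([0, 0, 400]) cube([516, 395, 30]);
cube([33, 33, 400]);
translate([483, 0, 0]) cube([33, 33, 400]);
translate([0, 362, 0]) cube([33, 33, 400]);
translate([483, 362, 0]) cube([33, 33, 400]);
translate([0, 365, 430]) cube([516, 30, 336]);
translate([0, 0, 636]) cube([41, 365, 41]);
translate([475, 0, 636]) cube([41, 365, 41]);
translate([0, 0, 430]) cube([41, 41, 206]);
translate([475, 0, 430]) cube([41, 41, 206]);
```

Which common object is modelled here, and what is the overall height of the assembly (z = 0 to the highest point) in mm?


A chair. The overall height is 766 mm.

A slab on four corner posts with a tall panel at the back — a chair. The seat slab sits at z = 400 with thickness 30, and the 336 mm backrest starts at the seat top, so the overall height is 400 + 30 + 336 = 766 mm.


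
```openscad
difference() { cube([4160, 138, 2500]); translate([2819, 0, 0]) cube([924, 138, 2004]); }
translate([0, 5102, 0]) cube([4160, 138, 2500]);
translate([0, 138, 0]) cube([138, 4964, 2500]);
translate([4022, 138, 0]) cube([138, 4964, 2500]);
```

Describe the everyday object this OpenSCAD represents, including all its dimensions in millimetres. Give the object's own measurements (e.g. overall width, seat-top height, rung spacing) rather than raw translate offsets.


A single room: four walls, each 2500 mm tall and 138 mm thick, enclosing an outside footprint 4160×5240 mm (x × y), no floor or roof. The front and back walls (−y and +y sides) run the full x-width; the side walls fit between their inner faces. A door opening 924 mm wide and 2004 mm tall is cut through the front wall from the floor up, its −x edge 2819 mm from the wall's −x end.


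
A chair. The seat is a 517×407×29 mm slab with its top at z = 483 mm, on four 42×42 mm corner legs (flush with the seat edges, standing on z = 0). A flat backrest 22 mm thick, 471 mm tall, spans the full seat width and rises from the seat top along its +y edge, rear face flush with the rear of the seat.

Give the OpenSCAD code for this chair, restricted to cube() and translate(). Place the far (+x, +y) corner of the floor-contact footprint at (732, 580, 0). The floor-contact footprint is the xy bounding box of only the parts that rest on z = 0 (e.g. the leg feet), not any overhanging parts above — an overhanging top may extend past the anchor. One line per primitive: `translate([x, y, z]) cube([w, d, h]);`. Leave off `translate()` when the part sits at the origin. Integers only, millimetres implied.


translate([215, 173, 454]) cube([517, 407, 29]);
translate([215, 173, 0]) cube([42, 42, 454]);
translate([690, 173, 0]) cube([42, 42, 454]);
translate([215, 538, 0]) cube([42, 42, 454]);
translate([690, 538, 0]) cube([42, 42, 454]);
translate([215, 558, 483]) cube([517, 22, 471]);


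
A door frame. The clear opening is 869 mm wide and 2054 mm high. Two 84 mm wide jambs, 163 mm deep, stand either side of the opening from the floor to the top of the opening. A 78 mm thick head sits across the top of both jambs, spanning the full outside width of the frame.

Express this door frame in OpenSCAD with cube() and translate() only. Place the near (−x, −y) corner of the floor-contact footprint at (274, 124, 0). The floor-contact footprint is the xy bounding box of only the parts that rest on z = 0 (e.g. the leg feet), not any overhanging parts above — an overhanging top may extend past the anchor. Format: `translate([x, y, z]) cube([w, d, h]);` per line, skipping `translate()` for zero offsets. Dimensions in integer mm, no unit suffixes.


translate([274, 124, 0]) cube([84, 163, 2054]);
translate([1227, 124, 0]) cube([84, 163, 2054]);
translate([274, 124, 2054]) cube([1037, 163, 78]);


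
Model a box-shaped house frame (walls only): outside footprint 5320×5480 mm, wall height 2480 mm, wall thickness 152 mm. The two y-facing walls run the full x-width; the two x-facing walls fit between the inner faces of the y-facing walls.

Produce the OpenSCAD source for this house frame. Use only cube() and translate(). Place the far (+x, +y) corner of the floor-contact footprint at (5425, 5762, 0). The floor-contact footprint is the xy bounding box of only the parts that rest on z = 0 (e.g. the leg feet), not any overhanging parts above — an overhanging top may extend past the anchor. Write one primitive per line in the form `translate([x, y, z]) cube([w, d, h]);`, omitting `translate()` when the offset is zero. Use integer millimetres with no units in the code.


translate([105, 282, 0]) cube([5320, 152, 2480]);
translate([105, 5610, 0]) cube([5320, 152, 2480]);
translate([105, 434, 0]) cube([152, 5176, 2480]);
translate([5273, 434, 0]) cube([152, 5176, 2480]);


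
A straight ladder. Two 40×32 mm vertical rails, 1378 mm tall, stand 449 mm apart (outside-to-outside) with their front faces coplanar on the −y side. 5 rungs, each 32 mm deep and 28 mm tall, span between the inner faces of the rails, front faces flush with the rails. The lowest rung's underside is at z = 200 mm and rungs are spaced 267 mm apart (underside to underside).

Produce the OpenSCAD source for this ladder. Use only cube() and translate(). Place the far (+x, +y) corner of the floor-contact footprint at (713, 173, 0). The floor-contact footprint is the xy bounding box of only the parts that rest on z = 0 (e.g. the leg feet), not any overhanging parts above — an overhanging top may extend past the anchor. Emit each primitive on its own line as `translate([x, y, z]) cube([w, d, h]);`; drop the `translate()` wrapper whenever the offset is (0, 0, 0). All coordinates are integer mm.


// rung span = 449 - 2*40 = 369
// rung[k] z = 200 + k*267
translate([264, 141, 0]) cube([40, 32, 1378]);
translate([673, 141, 0]) cube([40, 32, 1378]);
translate([304, 141, 200]) cube([369, 32, 28]);
translate([304, 141, 467]) cube([369, 32, 28]);
translate([304, 141, 734]) cube([369, 32, 28]);
translate([304, 141, 1001]) cube([369, 32, 28]);
translate([304, 141, 1268]) cube([369, 32, 28]);


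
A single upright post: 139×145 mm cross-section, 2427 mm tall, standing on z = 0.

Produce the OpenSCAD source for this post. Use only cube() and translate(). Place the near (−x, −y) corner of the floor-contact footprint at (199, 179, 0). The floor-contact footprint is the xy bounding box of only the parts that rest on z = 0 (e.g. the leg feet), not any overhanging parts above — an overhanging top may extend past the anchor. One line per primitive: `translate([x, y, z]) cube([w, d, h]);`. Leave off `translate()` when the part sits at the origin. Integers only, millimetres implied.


translate([199, 179, 0]) cube([139, 145, 2427]);


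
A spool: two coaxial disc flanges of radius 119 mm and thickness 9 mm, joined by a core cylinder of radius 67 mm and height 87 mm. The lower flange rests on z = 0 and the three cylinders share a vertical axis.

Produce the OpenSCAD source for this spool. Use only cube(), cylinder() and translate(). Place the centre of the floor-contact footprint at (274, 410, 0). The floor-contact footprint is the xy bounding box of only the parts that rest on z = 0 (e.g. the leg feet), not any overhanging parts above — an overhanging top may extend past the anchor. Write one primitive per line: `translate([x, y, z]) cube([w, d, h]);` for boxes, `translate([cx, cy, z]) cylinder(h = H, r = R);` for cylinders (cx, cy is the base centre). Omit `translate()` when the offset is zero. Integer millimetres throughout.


translate([274, 410, 0]) cylinder(h = 9, r = 119);
translate([274, 410, 9]) cylinder(h = 87, r = 67);
translate([274, 410, 96]) cylinder(h = 9, r = 119);


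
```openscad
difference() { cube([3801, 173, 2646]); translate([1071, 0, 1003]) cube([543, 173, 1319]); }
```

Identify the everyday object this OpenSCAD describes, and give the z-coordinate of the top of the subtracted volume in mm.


A wall with a window opening. The window head height is 2322 mm.

A wall with a rectangular opening subtracted — a window. Sill at z = 1003, opening 1319 mm tall, so the head is at 1003 + 1319 = 2322 mm.


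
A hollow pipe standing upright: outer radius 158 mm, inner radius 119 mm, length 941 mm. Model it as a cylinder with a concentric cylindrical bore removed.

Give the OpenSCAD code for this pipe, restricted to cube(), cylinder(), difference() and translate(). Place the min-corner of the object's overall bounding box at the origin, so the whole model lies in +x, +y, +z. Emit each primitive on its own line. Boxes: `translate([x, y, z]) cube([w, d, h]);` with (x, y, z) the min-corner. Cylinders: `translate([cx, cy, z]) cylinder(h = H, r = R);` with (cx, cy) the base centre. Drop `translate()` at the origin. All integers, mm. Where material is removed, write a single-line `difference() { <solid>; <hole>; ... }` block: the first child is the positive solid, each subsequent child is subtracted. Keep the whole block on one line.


difference() { translate([158, 158, 0]) cylinder(h = 941, r = 158); translate([158, 158, 0]) cylinder(h = 941, r = 119); }


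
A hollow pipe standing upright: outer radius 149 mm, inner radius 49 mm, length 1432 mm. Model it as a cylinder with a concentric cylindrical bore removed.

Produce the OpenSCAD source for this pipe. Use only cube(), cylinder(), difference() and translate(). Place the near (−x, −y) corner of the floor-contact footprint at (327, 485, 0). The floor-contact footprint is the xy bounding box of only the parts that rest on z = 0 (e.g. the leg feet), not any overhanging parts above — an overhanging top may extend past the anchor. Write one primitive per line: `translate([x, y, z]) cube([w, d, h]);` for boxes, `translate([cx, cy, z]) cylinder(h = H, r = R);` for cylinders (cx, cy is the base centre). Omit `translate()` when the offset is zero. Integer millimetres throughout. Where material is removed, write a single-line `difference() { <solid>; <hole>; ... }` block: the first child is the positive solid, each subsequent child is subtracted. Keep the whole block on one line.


difference() { translate([476, 634, 0]) cylinder(h = 1432, r = 149); translate([476, 634, 0]) cylinder(h = 1432, r = 49); }


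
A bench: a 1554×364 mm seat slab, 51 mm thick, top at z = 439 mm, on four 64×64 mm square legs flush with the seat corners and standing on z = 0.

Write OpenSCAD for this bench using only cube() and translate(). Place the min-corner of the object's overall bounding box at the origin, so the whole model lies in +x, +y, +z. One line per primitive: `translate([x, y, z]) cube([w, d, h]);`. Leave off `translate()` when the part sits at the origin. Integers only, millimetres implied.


translate([0, 0, 388]) cube([1554, 364, 51]);
cube([64, 64, 388]);
translate([0, 300, 0]) cube([64, 64, 388]);
translate([1490, 0, 0]) cube([64, 64, 388]);
translate([1490, 300, 0]) cube([64, 64, 388]);


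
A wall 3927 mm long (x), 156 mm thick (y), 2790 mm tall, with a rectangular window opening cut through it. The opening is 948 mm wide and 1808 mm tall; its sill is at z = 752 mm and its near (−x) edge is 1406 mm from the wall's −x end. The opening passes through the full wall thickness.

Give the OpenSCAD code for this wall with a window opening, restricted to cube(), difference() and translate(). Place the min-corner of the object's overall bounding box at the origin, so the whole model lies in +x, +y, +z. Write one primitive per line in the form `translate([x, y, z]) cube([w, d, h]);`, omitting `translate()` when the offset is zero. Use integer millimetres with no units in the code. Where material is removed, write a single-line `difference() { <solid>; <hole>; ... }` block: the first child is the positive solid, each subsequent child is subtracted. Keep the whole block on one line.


difference() { cube([3927, 156, 2790]); translate([1406, 0, 752]) cube([948, 156, 1808]); }
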